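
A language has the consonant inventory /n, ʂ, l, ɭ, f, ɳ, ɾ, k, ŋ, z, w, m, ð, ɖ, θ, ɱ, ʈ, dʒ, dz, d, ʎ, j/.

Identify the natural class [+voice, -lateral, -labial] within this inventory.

First, the [+voice] segments are /n, l, ɭ, ɳ, ɾ, ŋ, z, w, m, ð, ɖ, ɱ, dʒ, dz, d, ʎ, j/.
Then [-lateral] gives /n, ɳ, ɾ, ŋ, z, w, m, ð, ɖ, ɱ, dʒ, dz, d, j/.
Of those, [-labial] leaves /n, ɳ, ɾ, ŋ, z, ð, ɖ, dʒ, dz, d, j/.

n, ɳ, ɾ, ŋ, z, ð, ɖ, dʒ, dz, d, j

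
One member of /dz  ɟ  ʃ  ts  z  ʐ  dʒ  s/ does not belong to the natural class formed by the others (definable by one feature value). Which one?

ɟ

/s, ts, dz, dʒ, z, ʐ, ʃ/ are all [+strident], but /ɟ/ (voiced palatal stop) is [−strident]. No other single segment can be removed to leave a set sharing one feature value that the removed segment lacks, so /ɟ/ is the odd one out.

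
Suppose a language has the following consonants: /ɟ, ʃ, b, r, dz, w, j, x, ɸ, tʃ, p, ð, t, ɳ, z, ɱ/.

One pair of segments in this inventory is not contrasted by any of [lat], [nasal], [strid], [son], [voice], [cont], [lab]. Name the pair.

/j/ (palatal glide) and /r/ (alveolar trill) are both [−lateral], [−nasal], [−strident], [+sonorant], [+voice], [+continuant], [−labial], so none of the listed features separates them. (They do differ in [dorsal], which is not among the given features.) Every other pair in the inventory differs on at least one listed feature.

j, r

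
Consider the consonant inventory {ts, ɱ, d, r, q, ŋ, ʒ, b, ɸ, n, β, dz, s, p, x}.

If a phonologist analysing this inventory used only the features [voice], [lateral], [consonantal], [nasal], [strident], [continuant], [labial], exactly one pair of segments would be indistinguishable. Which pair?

Both /n/ and /ŋ/ are [+voice], [-lateral], [+consonantal], [+nasal], [-strident], [-continuant], [-labial]. Since the list omits [coronal] and [dorsal] — which do distinguish the alveolar nasal from the velar nasal — this pair collapses; all other pairs remain distinct.

n, ŋ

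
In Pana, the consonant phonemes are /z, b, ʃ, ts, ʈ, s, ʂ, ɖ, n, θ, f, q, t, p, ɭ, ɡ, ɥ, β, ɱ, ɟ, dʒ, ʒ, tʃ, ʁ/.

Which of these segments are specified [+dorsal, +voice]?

Among the inventory, the [+dorsal] segments are /q, ɡ, ɥ, ɟ, ʁ/.
Then [+voice] leaves /ɡ, ɥ, ɟ, ʁ/.

ɡ, ɥ, ɟ, ʁ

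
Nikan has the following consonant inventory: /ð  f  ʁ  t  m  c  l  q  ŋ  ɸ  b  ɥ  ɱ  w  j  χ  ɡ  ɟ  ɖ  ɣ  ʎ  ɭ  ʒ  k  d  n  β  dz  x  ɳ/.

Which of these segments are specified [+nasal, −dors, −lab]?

n, ɳ

Eliminate segments failing any feature: /ð, f, ʁ, t, c, l, q, ɸ, b, ɥ, w, j, χ, ɡ, ɟ, ɖ, ɣ, ʎ, ɭ, ʒ, k, d, β, dz, x/ are [−nasal]; /m, ɱ/ are [+labial]; /ŋ/ is [+dorsal]. The remaining /n, ɳ/ satisfy [+nasal], [−dorsal], [−labial].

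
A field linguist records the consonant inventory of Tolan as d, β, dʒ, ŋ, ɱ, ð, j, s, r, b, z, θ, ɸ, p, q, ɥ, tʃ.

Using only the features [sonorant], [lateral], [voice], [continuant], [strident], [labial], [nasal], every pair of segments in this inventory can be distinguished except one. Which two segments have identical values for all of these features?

/r/ (alveolar trill) and /j/ (palatal glide) are both [+sonorant], [-lateral], [+voice], [+continuant], [-strident], [-labial], [-nasal], so none of the listed features separates them. (They do differ in [dorsal], which is not among the given features.) Every other pair in the inventory differs on at least one listed feature.

r, j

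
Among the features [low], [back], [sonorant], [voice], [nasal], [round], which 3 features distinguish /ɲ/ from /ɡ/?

[sonorant], [nasal], [back]

The two segments share [−low], [+voice], [−round]. The only features from the list on which they differ: /ɲ/ is [+sonorant] while /ɡ/ is [−sonorant]; /ɲ/ is [+nasal] while /ɡ/ is [−nasal]; /ɲ/ is [−back] while /ɡ/ is [+back].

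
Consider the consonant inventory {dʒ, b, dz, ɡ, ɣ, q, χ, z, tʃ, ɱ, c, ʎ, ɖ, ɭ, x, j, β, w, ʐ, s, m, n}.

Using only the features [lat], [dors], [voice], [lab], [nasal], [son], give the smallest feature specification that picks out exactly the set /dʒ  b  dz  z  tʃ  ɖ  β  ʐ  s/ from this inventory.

/dʒ, b, dz, z, tʃ, ɖ, β, ʐ, s/ are all [-sonorant], [-dorsal], and no other segment in the inventory matches both values. Dropping any one of them over-generates: [-dorsal] alone would also admit /ɱ, ɭ, m, n/; [-sonorant] alone would also admit /ɡ, ɣ, q, χ, …/. No other single listed feature picks out exactly this set either, so fewer than two features will not do.

[-son, -dors]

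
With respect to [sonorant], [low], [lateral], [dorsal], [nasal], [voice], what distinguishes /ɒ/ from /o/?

[low]

/ɒ/ (low back rounded vowel) and /o/ (mid back rounded tense vowel) agree on [+sonorant], [−lateral], [+dorsal], [−nasal], [+voice]. They differ on [low] (/ɒ/ [+], /o/ [−]).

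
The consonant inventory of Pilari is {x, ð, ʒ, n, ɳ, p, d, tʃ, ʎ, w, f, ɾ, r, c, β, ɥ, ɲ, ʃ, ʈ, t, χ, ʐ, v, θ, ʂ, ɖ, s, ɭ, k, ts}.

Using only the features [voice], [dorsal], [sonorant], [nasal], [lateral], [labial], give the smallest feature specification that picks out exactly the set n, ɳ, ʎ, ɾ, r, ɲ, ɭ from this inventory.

Every target segment is [+sonorant], [−labial]; each remaining inventory member fails at least one of these. Each conjunct is needed — [−labial] alone would also admit /x, ð, ʒ, d, …/; [+sonorant] alone would also admit /w, ɥ/ — and no other single listed feature has exactly this extension, so two is the minimum.

[+sonorant, −labial]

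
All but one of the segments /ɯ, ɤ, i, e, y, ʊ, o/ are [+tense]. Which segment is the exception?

ʊ

Every segment except /ʊ/ is [+tense]. /ʊ/ (high back rounded lax vowel) is [−tense], so it is the exception.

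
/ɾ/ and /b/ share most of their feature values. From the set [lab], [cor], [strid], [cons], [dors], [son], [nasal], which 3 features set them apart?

[sonorant], [labial], [coronal]

/ɾ/ is the alveolar tap and /b/ is the voiced bilabial stop. Both are [−strident], [+consonantal], [−dorsal], [−nasal]. /ɾ/ is [+sonorant] while /b/ is [−sonorant]; /ɾ/ is [−labial] while /b/ is [+labial]; /ɾ/ is [+coronal] while /b/ is [−coronal], so the distinguishing features are [sonorant], [labial], [coronal].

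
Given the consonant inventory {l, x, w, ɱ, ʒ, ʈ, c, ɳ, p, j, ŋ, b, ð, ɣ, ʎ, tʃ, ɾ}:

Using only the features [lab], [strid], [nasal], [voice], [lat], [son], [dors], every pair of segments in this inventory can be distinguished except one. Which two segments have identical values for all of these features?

On the given features, /c/ and /x/ have an identical profile: [-labial], [-strident], [-nasal], [-voice], [-lateral], [-sonorant], [+dorsal]. No other two segments in the inventory coincide on all 7 features. (They do differ in [continuant] and [back], which are not among the given features.)

c, x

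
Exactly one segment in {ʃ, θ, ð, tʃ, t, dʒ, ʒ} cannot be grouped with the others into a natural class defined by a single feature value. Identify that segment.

[distributed] groups all but one: /tʃ, ʃ, dʒ, ð, θ, ʒ/ share [+distributed] while /t/ (voiceless alveolar stop) alone is [-distributed]. Removing any other segment would not leave a single-feature class that excludes it.

t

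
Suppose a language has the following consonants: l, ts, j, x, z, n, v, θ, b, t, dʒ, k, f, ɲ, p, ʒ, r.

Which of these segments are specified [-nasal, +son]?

Checking each segment against [-nasal], [+sonorant]: /l/ (alveolar lateral approximant), /j/ (palatal glide), /r/ (alveolar trill) satisfy every feature; every other segment in the inventory fails at least one.

l, j, r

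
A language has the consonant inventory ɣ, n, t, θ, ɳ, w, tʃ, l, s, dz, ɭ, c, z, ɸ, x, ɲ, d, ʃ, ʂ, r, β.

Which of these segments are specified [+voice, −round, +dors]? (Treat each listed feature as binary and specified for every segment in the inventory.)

ɣ, ɲ

Among the inventory, the [+voice] segments are /ɣ, n, ɳ, w, l, dz, ɭ, z, ɲ, d, r, β/.
Then [−round] gives /ɣ, n, ɳ, l, dz, ɭ, z, ɲ, d, r, β/.
Intersecting with [+dorsal] leaves /ɣ, ɲ/.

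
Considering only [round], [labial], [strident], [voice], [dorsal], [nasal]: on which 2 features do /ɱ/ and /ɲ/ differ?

[labial], [dorsal]

The two segments share [−round], [−strident], [+voice], [+nasal]. The only features from the list on which they differ: /ɱ/ is [+labial] while /ɲ/ is [−labial]; /ɱ/ is [−dorsal] while /ɲ/ is [+dorsal].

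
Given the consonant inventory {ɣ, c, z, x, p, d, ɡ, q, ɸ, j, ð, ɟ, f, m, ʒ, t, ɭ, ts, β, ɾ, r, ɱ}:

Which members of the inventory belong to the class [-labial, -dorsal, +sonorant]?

First, the [-labial] segments are /ɣ, c, z, x, d, ɡ, q, j, ð, ɟ, ʒ, t, ɭ, ts, ɾ, r/.
Within that set, [-dorsal] gives /z, d, ð, ʒ, t, ɭ, ts, ɾ, r/.
Within that set, [+sonorant] leaves /ɭ, ɾ, r/.

ɭ, ɾ, r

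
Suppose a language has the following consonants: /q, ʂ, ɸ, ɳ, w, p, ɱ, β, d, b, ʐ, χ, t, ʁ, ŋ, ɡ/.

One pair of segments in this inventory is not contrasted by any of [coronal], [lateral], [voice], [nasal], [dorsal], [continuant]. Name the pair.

On the given features, /ʁ/ and /w/ have an identical profile: [-coronal], [-lateral], [+voice], [-nasal], [+dorsal], [+continuant]. No other two segments in the inventory coincide on all 6 features. (They do differ in [labial], [round] and [high], which are not among the given features.)

ʁ, w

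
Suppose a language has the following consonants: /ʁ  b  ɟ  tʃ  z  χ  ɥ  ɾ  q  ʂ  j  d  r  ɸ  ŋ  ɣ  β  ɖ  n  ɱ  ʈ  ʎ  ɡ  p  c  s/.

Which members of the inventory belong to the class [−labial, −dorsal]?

Among the inventory, the [−labial] segments are /ʁ, ɟ, tʃ, z, χ, ɾ, q, ʂ, j, d, r, ŋ, ɣ, ɖ, n, ʈ, ʎ, ɡ, c, s/.
Among these, [−dorsal] leaves /tʃ, z, ɾ, ʂ, d, r, ɖ, n, ʈ, s/.

tʃ, z, ɾ, ʂ, d, r, ɖ, n, ʈ, s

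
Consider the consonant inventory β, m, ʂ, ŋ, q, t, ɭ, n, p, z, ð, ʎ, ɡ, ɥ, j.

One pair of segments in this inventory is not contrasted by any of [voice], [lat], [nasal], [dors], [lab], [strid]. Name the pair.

/j/ (palatal glide) and /ɡ/ (voiced velar stop) are both [+voice], [−lateral], [−nasal], [+dorsal], [−labial], [−strident], so none of the listed features separates them. (They do differ in [sonorant], [continuant] and [back], which are not among the given features.) Every other pair in the inventory differs on at least one listed feature.

j, ɡ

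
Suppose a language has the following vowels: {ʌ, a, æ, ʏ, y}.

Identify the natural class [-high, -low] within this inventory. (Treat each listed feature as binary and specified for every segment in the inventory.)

ʌ

First, the [-high] segments are /ʌ, a, æ/.
Among these, [-low] leaves /ʌ/.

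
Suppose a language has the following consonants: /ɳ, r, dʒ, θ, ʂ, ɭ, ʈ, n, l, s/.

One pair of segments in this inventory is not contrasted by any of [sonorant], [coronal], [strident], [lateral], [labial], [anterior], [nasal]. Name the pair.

On the given features, /dʒ/ and /ʂ/ have an identical profile: [−sonorant], [+coronal], [+strident], [−lateral], [−labial], [−anterior], [−nasal]. No other two segments in the inventory coincide on all 7 features. (They do differ in [voice], [continuant] and [distributed], which are not among the given features.)

dʒ, ʂ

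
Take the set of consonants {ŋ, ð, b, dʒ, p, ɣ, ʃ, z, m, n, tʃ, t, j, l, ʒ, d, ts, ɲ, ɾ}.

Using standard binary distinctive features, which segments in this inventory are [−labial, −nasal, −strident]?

First, the [−labial] segments are /ŋ, ð, dʒ, ɣ, ʃ, z, n, tʃ, t, j, l, ʒ, d, ts, ɲ, ɾ/.
Of those, [−nasal] gives /ð, dʒ, ɣ, ʃ, z, tʃ, t, j, l, ʒ, d, ts, ɾ/.
Of those, [−strident] leaves /ð, ɣ, t, j, l, d, ɾ/.

ð, ɣ, t, j, l, d, ɾ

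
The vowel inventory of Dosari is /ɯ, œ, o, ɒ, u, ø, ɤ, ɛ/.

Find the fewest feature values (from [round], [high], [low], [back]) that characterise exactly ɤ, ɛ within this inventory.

[-high, -round]

/ɤ, ɛ/ are all [-high], [-round], and no other segment in the inventory matches both values. Dropping any one of them over-generates: [-round] alone would also admit /ɯ/; [-high] alone would also admit /œ, o, ɒ, ø/. No other single listed feature picks out exactly this set either, so fewer than two features will not do.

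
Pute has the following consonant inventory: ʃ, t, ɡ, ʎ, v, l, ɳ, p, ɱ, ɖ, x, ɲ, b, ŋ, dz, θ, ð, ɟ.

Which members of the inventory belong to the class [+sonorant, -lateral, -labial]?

ɳ, ɲ, ŋ

Eliminate segments failing any feature: /ʃ, t, ɡ, v, p, ɖ, x, b, dz, θ, ð, ɟ/ are [-sonorant]; /ʎ, l/ are [+lateral]; /ɱ/ is [+labial]. The remaining /ɳ, ɲ, ŋ/ satisfy [+sonorant], [-lateral], [-labial].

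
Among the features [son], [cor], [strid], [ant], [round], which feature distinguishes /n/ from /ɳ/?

The two segments share [+sonorant], [+coronal], [−strident], [−round]. The only feature from the list on which they differ: /n/ is [+anterior] while /ɳ/ is [−anterior].

[anterior]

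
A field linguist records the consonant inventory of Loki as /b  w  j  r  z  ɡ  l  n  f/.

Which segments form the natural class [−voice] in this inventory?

The [−voice] segments here are /f/; the remaining /b, w, j, r, z, ɡ, l, n/ are [+voice].

f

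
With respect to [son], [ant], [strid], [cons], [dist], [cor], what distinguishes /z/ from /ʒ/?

[anterior], [distributed]

/z/ (voiced alveolar fricative) and /ʒ/ (voiced postalveolar fricative) agree on [−sonorant], [+strident], [+consonantal], [+coronal]. They differ on [anterior] (/z/ [+], /ʒ/ [−]), [distributed] (/z/ [−], /ʒ/ [+]).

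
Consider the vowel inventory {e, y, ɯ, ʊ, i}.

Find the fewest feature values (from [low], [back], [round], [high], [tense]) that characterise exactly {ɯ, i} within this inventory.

The class [+high], [-round] has exactly /ɯ, i/ as its extension in this inventory. No smaller conjunction from the listed features achieves this: [-round] alone would also admit /e/; [+high] alone would also admit /y, ʊ/; and checking the remaining single features turns up none with this extension.

[+high, -round]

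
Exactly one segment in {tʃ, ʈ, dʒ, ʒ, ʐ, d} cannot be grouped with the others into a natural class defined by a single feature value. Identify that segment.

/ʐ, tʃ, dʒ, ʈ, ʒ/ are all [-anterior], but /d/ (voiced alveolar stop) is [+anterior]. No other single segment can be removed to leave a set sharing one feature value that the removed segment lacks, so /d/ is the odd one out.

d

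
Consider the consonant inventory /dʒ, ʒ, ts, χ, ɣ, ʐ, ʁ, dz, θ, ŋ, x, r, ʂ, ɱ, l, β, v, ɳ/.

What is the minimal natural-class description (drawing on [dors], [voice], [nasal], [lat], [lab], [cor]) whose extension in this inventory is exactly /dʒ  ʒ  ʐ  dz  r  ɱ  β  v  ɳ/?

[+voice, −lat, −dors]

/dʒ, ʒ, ʐ, dz, r, ɱ, β, v, ɳ/ are all [+voice], [−lateral], [−dorsal], and no other segment in the inventory matches all three values. Dropping any one of them over-generates: [−lateral, −dorsal] alone would also admit /ts, θ, ʂ/; [+voice, −dorsal] alone would also admit /l/; [+voice, −lateral] alone would also admit /ɣ, ʁ, ŋ/. No other combination of two listed features picks out exactly this set either, so fewer than three features will not do.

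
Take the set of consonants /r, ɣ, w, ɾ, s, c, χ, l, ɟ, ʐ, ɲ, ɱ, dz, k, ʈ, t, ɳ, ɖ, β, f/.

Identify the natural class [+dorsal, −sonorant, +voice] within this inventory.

First, the [+dorsal] segments are /ɣ, w, c, χ, ɟ, ɲ, k/.
Within that set, [−sonorant] gives /ɣ, c, χ, ɟ, k/.
Within that set, [+voice] leaves /ɣ, ɟ/.

ɣ, ɟ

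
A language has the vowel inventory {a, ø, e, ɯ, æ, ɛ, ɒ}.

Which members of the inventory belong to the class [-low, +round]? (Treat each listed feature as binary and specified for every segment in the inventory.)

ø

Checking each segment against [-low], [+round]: /ø/ (mid front rounded tense vowel) satisfies every feature; every other segment in the inventory fails at least one.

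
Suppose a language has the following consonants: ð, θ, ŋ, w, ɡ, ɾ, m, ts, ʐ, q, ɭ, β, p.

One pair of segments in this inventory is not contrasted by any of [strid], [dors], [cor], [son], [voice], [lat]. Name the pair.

ŋ, w

Both /ŋ/ and /w/ are [-strident], [+dorsal], [-coronal], [+sonorant], [+voice], [-lateral]. Since the list omits [nasal], [continuant], [labial] and [round] — which do distinguish the velar nasal from the labial-velar glide — this pair collapses; all other pairs remain distinct.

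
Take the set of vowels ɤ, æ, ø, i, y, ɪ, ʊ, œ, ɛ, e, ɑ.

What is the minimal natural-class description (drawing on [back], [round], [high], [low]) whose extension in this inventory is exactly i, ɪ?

Every target segment is [+high], [−round]; each remaining inventory member fails at least one of these. Each conjunct is needed — [−round] alone would also admit /ɤ, æ, ɛ, e, …/; [+high] alone would also admit /y, ʊ/ — and no other single listed feature has exactly this extension, so two is the minimum.

[+high, −round]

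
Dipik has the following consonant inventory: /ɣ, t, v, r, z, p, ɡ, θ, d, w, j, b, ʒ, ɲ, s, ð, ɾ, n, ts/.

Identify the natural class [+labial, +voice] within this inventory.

First, the [+labial] segments are /v, p, w, b/.
Within that set, [+voice] leaves /v, w, b/.

v, w, b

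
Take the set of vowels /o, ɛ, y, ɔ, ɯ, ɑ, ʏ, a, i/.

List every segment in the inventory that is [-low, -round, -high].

ɛ

First, the [-low] segments are /o, ɛ, y, ɔ, ɯ, ʏ, i/.
Then [-round] gives /ɛ, ɯ, i/.
Then [-high] leaves /ɛ/.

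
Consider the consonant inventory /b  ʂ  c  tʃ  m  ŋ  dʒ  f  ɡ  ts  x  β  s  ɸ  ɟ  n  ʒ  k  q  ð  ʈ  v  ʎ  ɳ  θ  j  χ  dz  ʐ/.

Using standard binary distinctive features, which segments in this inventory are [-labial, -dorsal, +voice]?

Checking each segment against [-labial], [-dorsal], [+voice]: /dʒ/ (voiced postalveolar affricate), /n/ (alveolar nasal), /ʒ/ (voiced postalveolar fricative), /ð/ (voiced dental fricative), /ɳ/ (retroflex nasal), /dz/ (voiced alveolar affricate), among others, satisfy every feature; every other segment in the inventory fails at least one.

dʒ, n, ʒ, ð, ɳ, dz, ʐ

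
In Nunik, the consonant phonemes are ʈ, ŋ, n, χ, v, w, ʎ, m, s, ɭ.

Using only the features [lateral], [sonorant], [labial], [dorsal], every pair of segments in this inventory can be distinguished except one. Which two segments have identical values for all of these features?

ʈ, s

Both /ʈ/ and /s/ are [−lateral], [−sonorant], [−labial], [−dorsal]. Since the list omits [continuant], [strident] and [anterior] — which do distinguish the voiceless retroflex stop from the voiceless alveolar fricative — this pair collapses; all other pairs remain distinct.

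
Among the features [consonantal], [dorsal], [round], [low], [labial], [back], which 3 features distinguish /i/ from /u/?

[labial], [round], [back]

The two segments share [−consonantal], [+dorsal], [−low]. The only features from the list on which they differ: /i/ is [−labial] while /u/ is [+labial]; /i/ is [−round] while /u/ is [+round]; /i/ is [−back] while /u/ is [+back].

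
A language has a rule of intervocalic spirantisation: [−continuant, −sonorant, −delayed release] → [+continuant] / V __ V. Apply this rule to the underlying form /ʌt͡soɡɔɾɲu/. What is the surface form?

[ʌt͡soɣɔɾɲu]

Only /ɡ/ occurs between two vowels (/o/ __ /ɔ/) and matches the structural description. It is a voiced velar stop, so [−continuant, −sonorant, −delayed release] holds; changing it to [+continuant] with all other features held fixed yields /ɣ/ (voiced velar fricative). No other segment meets both the structural description and the environment, so the output is [ʌt͡soɣɔɾɲu].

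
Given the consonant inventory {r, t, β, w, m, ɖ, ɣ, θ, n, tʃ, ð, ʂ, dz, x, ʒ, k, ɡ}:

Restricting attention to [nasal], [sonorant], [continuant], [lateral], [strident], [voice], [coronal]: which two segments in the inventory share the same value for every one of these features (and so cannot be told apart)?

ɣ, β

Both /ɣ/ and /β/ are [-nasal], [-sonorant], [+continuant], [-lateral], [-strident], [+voice], [-coronal]. Since the list omits [labial] and [dorsal] — which do distinguish the voiced velar fricative from the voiced bilabial fricative — this pair collapses; all other pairs remain distinct.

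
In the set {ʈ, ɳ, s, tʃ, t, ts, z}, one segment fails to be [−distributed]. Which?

tʃ

/tʃ/ is the voiceless postalveolar affricate, which is [+distributed]; the rest — /t, z, ɳ, ʈ, ts, s/ — are [−distributed].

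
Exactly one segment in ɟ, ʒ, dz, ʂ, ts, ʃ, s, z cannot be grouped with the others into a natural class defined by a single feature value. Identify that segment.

ɟ

The remaining segments after removing /ɟ/ share [+strident]; /ɟ/ (voiced palatal stop) is [−strident]. For every other candidate removal, the leftover set fails to share any single feature value that the removed segment lacks.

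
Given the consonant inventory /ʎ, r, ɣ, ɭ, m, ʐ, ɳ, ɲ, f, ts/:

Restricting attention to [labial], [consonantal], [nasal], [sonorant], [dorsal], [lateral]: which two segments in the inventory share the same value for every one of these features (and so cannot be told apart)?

/ʐ/ (voiced retroflex fricative) and /ts/ (voiceless alveolar affricate) are both [−labial], [+consonantal], [−nasal], [−sonorant], [−dorsal], [−lateral], so none of the listed features separates them. (They do differ in [voice], [continuant] and [anterior], which are not among the given features.) Every other pair in the inventory differs on at least one listed feature.

ʐ, ts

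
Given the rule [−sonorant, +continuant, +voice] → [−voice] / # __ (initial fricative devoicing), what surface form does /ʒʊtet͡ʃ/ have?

/ʒ/ satisfies [−sonorant, +continuant, +voice] and sits in # __. The [−voice] counterpart of the voiced postalveolar fricative is /ʃ/. Other segments in /ʒʊtet͡ʃ/ either fail the structural description or are not in the environment, so the surface form is [ʃʊtet͡ʃ].

[ʃʊtet͡ʃ]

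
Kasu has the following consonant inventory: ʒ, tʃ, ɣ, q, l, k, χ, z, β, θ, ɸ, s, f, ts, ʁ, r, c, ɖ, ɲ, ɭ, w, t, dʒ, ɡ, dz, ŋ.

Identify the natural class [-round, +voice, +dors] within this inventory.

ɣ, ʁ, ɲ, ɡ, ŋ

Checking each segment against [-round], [+voice], [+dorsal]: /ɣ/ (voiced velar fricative), /ʁ/ (voiced uvular fricative), /ɲ/ (palatal nasal), /ɡ/ (voiced velar stop), /ŋ/ (velar nasal) satisfy every feature; every other segment in the inventory fails at least one.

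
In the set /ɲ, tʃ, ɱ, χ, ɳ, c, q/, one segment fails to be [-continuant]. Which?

χ

/χ/ is the voiceless uvular fricative, which is [+continuant]; the rest — /c, ɱ, ɲ, tʃ, q, ɳ/ — are [-continuant].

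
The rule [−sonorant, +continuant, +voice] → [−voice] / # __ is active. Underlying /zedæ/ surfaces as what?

[sedæ]

Only the initial segment /z/ is both word-initial and matches the structural description. It is a voiced alveolar fricative, so [−sonorant, +continuant, +voice] holds; changing it to [−voice] with all other features held fixed yields /s/ (voiceless alveolar fricative). No other segment meets both the structural description and the environment, so the output is [sedæ].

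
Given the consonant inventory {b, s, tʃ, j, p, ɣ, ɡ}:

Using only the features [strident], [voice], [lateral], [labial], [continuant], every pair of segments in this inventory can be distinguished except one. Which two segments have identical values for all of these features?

/j/ (palatal glide) and /ɣ/ (voiced velar fricative) are both [-strident], [+voice], [-lateral], [-labial], [+continuant], so none of the listed features separates them. (They do differ in [sonorant] and [back], which are not among the given features.) Every other pair in the inventory differs on at least one listed feature.

j, ɣ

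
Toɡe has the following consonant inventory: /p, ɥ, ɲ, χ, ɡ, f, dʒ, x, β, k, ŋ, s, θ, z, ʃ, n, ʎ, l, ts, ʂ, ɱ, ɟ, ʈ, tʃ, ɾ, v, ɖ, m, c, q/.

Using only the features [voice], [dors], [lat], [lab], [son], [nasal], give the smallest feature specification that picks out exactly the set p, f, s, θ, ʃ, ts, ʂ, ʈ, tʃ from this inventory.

The class [−voice], [−dorsal] has exactly /p, f, s, θ, ʃ, ts, ʂ, ʈ, tʃ/ as its extension in this inventory. No smaller conjunction from the listed features achieves this: [−dorsal] alone would also admit /dʒ, β, z, n, …/; [−voice] alone would also admit /χ, x, k, c, …/; and checking the remaining single features turns up none with this extension.

[−voice, −dors]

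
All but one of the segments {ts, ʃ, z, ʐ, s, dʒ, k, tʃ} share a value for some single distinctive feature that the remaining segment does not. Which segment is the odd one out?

[strident] (equivalently [coronal], [dorsal]) groups all but one: /ʐ, dʒ, z, ʃ, s, tʃ, ts/ share [+strident] while /k/ (voiceless velar stop) alone is [−strident]. Removing any other segment would not leave a single-feature class that excludes it.

k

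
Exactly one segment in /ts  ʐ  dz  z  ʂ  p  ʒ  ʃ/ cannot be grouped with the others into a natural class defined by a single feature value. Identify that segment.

p

/ʐ, dz, z, ʃ, ʒ, ʂ, ts/ are all [+strident], but /p/ (voiceless bilabial stop) is [−strident]. No other single segment can be removed to leave a set sharing one feature value that the removed segment lacks, so /p/ is the odd one out.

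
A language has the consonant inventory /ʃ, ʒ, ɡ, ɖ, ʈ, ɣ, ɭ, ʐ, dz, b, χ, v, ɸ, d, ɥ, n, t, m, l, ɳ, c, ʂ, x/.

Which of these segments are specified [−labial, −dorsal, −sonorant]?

First, the [−labial] segments are /ʃ, ʒ, ɡ, ɖ, ʈ, ɣ, ɭ, ʐ, dz, χ, d, n, t, l, ɳ, c, ʂ, x/.
Within that set, [−dorsal] gives /ʃ, ʒ, ɖ, ʈ, ɭ, ʐ, dz, d, n, t, l, ɳ, ʂ/.
Intersecting with [−sonorant] leaves /ʃ, ʒ, ɖ, ʈ, ʐ, dz, d, t, ʂ/.

ʃ, ʒ, ɖ, ʈ, ʐ, dz, d, t, ʂ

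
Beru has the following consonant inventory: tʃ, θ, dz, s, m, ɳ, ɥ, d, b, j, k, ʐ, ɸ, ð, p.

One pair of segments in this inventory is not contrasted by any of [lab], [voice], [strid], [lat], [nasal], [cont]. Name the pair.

Both /ð/ and /j/ are [−labial], [+voice], [−strident], [−lateral], [−nasal], [+continuant]. Since the list omits [sonorant] and [dorsal] — which do distinguish the voiced dental fricative from the palatal glide — this pair collapses; all other pairs remain distinct.

ð, j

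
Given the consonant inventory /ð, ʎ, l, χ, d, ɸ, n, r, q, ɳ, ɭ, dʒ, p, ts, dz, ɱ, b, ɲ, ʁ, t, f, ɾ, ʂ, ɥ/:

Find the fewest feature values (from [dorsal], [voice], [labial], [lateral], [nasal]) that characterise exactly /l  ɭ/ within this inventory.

Every target segment is [+lateral], [-dorsal]; each remaining inventory member fails at least one of these. Each conjunct is needed — [-dorsal] alone would also admit /ð, d, ɸ, n, …/; [+lateral] alone would also admit /ʎ/ — and no other single listed feature has exactly this extension, so two is the minimum.

[+lateral, -dorsal]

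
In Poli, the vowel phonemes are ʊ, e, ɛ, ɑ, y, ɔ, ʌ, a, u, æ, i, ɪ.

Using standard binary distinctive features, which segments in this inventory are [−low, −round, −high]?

Among the inventory, the [−low] segments are /ʊ, e, ɛ, y, ɔ, ʌ, u, i, ɪ/.
Within that set, [−round] gives /e, ɛ, ʌ, i, ɪ/.
Intersecting with [−high] leaves /e, ɛ, ʌ/.

e, ɛ, ʌ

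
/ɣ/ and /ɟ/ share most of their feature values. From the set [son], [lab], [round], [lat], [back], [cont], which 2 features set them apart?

[continuant], [back]

/ɣ/ is the voiced velar fricative and /ɟ/ is the voiced palatal stop. Both are [−sonorant], [−labial], [−round], [−lateral]. /ɣ/ is [+continuant] while /ɟ/ is [−continuant]; /ɣ/ is [+back] while /ɟ/ is [−back], so the distinguishing features are [continuant], [back].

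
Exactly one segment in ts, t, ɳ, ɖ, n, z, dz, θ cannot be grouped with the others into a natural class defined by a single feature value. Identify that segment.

θ

The remaining segments after removing /θ/ share [−distributed]; /θ/ (voiceless dental fricative) is [+distributed]. For every other candidate removal, the leftover set fails to share any single feature value that the removed segment lacks.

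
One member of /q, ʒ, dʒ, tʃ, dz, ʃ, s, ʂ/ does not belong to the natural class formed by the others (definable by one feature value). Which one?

q

The remaining segments after removing /q/ share [+strident]; /q/ (voiceless uvular stop) is [-strident]. For every other candidate removal, the leftover set fails to share any single feature value that the removed segment lacks.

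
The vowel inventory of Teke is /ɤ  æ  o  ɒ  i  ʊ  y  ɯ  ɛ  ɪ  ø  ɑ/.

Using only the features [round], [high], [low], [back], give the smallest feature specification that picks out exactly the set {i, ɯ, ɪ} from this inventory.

[+high, −round]

The class [+high], [−round] has exactly /i, ɯ, ɪ/ as its extension in this inventory. No smaller conjunction from the listed features achieves this: [−round] alone would also admit /ɤ, æ, ɛ, ɑ/; [+high] alone would also admit /ʊ, y/; and checking the remaining single features turns up none with this extension.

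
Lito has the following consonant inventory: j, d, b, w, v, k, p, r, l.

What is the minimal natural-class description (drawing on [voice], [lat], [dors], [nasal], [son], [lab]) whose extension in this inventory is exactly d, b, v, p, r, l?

Every target segment is [-dorsal] and no other inventory member is, so one feature is enough.

[-dors]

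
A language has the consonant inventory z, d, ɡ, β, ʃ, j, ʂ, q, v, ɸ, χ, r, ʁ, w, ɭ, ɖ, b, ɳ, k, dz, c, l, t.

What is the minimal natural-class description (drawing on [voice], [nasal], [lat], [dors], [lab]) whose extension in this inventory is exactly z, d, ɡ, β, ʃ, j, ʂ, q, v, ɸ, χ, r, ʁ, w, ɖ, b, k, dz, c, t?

[-nasal, -lat]

/z, d, ɡ, β, ʃ, j, ʂ, q, v, ɸ, χ, r, ʁ, w, ɖ, b, k, dz, c, t/ are all [-nasal], [-lateral], and no other segment in the inventory matches both values. Dropping any one of them over-generates: [-lateral] alone would also admit /ɳ/; [-nasal] alone would also admit /ɭ, l/. No other single listed feature picks out exactly this set either, so fewer than two features will not do.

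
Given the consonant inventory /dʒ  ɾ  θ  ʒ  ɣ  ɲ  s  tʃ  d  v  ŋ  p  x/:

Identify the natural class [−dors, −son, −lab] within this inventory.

Checking each segment against [−dorsal], [−sonorant], [−labial]: /dʒ/ (voiced postalveolar affricate), /θ/ (voiceless dental fricative), /ʒ/ (voiced postalveolar fricative), /s/ (voiceless alveolar fricative), /tʃ/ (voiceless postalveolar affricate), /d/ (voiced alveolar stop) satisfy every feature; every other segment in the inventory fails at least one.

dʒ, θ, ʒ, s, tʃ, d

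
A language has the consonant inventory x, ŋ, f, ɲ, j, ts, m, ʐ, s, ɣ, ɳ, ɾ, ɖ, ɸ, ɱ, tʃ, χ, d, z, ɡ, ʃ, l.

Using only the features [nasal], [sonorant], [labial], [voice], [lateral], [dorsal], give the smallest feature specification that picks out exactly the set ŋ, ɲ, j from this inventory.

[+sonorant, +dorsal]

/ŋ, ɲ, j/ are all [+sonorant], [+dorsal], and no other segment in the inventory matches both values. Dropping any one of them over-generates: [+dorsal] alone would also admit /x, ɣ, χ, ɡ/; [+sonorant] alone would also admit /m, ɳ, ɾ, ɱ, …/. No other single listed feature picks out exactly this set either, so fewer than two features will not do.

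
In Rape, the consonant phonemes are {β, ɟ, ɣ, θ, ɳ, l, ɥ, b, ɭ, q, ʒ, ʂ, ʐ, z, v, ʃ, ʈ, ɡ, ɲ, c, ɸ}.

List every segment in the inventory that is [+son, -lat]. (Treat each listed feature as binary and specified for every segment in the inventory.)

Eliminate segments failing any feature: /β, ɟ, ɣ, θ, b, q, ʒ, ʂ, ʐ, z, v, ʃ, ʈ, ɡ, c, ɸ/ are [-sonorant]; /l, ɭ/ are [+lateral]. The remaining /ɳ, ɥ, ɲ/ satisfy [+sonorant], [-lateral].

ɳ, ɥ, ɲ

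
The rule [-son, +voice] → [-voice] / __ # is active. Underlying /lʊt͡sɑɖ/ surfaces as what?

[lʊt͡sɑʈ]

The only segment in the rule's environment that also matches [-son, +voice] is /ɖ/. Applying [-voice] turns the voiced retroflex stop into /ʈ/ (voiceless retroflex stop), giving [lʊt͡sɑʈ].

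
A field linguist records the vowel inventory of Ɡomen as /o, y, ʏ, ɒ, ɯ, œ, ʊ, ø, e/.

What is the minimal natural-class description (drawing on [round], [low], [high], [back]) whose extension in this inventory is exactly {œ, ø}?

[−high, −back, +round]

Every target segment is [−high], [−back], [+round]; each remaining inventory member fails at least one of these. Each conjunct is needed — [−back, +round] alone would also admit /y, ʏ/; [−high, +round] alone would also admit /o, ɒ/; [−high, −back] alone would also admit /e/ — and no other combination of two listed features has exactly this extension, so three is the minimum.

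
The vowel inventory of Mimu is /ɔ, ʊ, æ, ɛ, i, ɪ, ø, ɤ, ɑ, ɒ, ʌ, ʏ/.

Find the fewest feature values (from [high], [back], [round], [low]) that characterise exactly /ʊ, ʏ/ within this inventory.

The class [+high], [+round] has exactly /ʊ, ʏ/ as its extension in this inventory. No smaller conjunction from the listed features achieves this: [+round] alone would also admit /ɔ, ø, ɒ/; [+high] alone would also admit /i, ɪ/; and checking the remaining single features turns up none with this extension.

[+high, +round]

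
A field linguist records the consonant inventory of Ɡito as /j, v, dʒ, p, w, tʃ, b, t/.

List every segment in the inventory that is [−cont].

The feature [continuant] marks segments produced without complete oral closure. In this inventory /dʒ, p, tʃ, b, t/ lack that property, so they are [−continuant]; /j, v, w/ are [+continuant].

dʒ, p, tʃ, b, t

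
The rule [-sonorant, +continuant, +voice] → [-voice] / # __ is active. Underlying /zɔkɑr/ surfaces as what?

Only the initial segment /z/ is both word-initial and matches the structural description. It is a voiced alveolar fricative, so [-sonorant, +continuant, +voice] holds; changing it to [-voice] with all other features held fixed yields /s/ (voiceless alveolar fricative). No other segment meets both the structural description and the environment, so the output is [sɔkɑr].

[sɔkɑr]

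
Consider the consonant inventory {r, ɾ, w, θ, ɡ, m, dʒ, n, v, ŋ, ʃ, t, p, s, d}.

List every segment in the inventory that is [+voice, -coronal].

Eliminate segments failing any feature: /r, ɾ, dʒ, n, d/ are [+coronal]; /θ, ʃ, t, p, s/ are [-voice]. The remaining /w, ɡ, m, v, ŋ/ satisfy [+voice], [-coronal].

w, ɡ, m, v, ŋ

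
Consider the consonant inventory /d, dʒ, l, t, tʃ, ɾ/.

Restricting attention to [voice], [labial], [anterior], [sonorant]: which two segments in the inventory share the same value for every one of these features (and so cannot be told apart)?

/l/ (alveolar lateral approximant) and /ɾ/ (alveolar tap) are both [+voice], [-labial], [+anterior], [+sonorant], so none of the listed features separates them. (They do differ in [lateral], which is not among the given features.) Every other pair in the inventory differs on at least one listed feature.

l, ɾ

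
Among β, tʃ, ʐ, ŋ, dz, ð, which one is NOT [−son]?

ŋ

/ð, tʃ, dz, ʐ, β/ are all [−sonorant]; /ŋ/ (velar nasal) is [+sonorant].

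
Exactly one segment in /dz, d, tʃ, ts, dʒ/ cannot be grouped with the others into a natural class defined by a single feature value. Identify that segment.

[delayed release] (equivalently [strident]) groups all but one: /dʒ, tʃ, dz, ts/ share [+delayed release] while /d/ (voiced alveolar stop) alone is [−delayed release]. Removing any other segment would not leave a single-feature class that excludes it.

d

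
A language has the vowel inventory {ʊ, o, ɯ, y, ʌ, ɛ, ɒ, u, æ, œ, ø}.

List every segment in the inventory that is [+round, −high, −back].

Among the inventory, the [+round] segments are /ʊ, o, y, ɒ, u, œ, ø/.
Of those, [−high] gives /o, ɒ, œ, ø/.
Among these, [−back] leaves /œ, ø/.

œ, ø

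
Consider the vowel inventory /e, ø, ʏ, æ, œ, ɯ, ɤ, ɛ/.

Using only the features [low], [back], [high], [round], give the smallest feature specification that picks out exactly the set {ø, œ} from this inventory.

/ø, œ/ are all [-high], [+round], and no other segment in the inventory matches both values. Dropping any one of them over-generates: [+round] alone would also admit /ʏ/; [-high] alone would also admit /e, æ, ɤ, ɛ/. No other single listed feature picks out exactly this set either, so fewer than two features will not do.

[-high, +round]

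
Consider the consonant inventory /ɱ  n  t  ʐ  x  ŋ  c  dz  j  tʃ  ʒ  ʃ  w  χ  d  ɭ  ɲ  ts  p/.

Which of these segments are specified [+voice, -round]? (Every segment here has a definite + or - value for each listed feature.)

Eliminate segments failing any feature: /t, x, c, tʃ, ʃ, χ, ts, p/ are [-voice]; /w/ is [+round]. The remaining /ɱ, n, ʐ, ŋ, dz, j, ʒ, d, ɭ, ɲ/ satisfy [+voice], [-round].

ɱ, n, ʐ, ŋ, dz, j, ʒ, d, ɭ, ɲ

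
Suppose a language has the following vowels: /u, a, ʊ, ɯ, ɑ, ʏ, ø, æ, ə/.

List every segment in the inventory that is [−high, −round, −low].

ə

Checking each segment against [−high], [−round], [−low]: /ə/ (mid central vowel (schwa)) satisfies every feature; every other segment in the inventory fails at least one.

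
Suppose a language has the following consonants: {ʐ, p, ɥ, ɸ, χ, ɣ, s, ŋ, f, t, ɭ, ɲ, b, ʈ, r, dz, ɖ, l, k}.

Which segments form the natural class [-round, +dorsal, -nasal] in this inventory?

χ, ɣ, k

Checking each segment against [-round], [+dorsal], [-nasal]: /χ/ (voiceless uvular fricative), /ɣ/ (voiced velar fricative), /k/ (voiceless velar stop) satisfy every feature; every other segment in the inventory fails at least one.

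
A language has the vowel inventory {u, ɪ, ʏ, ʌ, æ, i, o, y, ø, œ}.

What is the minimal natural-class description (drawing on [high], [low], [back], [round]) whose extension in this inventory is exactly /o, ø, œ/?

[-high, +round]

The class [-high], [+round] has exactly /o, ø, œ/ as its extension in this inventory. No smaller conjunction from the listed features achieves this: [+round] alone would also admit /u, ʏ, y/; [-high] alone would also admit /ʌ, æ/; and checking the remaining single features turns up none with this extension.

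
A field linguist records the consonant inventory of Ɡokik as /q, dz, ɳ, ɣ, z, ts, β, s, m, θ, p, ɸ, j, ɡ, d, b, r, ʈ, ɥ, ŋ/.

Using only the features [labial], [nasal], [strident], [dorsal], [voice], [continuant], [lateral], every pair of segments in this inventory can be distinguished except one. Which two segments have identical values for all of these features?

On the given features, /ɣ/ and /j/ have an identical profile: [−labial], [−nasal], [−strident], [+dorsal], [+voice], [+continuant], [−lateral]. No other two segments in the inventory coincide on all 7 features. (They do differ in [sonorant] and [back], which are not among the given features.)

ɣ, j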